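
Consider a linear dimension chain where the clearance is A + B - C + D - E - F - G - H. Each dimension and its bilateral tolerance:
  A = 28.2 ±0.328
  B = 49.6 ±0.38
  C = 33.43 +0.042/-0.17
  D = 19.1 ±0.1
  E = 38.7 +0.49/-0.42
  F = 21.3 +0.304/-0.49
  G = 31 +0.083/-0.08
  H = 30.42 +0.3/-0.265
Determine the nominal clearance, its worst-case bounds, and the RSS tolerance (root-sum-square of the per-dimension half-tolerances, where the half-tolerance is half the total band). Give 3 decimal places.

Stack each dimension's contribution:
  +A: nom +28.200 → Σnom=28.200; wc +0.328/-0.328 → slack +0.328/-0.328; half-tol=0.328, Σhalf²=0.107584
  +B: nom +49.600 → Σnom=77.800; wc +0.380/-0.380 → slack +0.708/-0.708; half-tol=0.380, Σhalf²=0.251984
  -C: nom -33.430 → Σnom=44.370; wc +0.170/-0.042 → slack +0.878/-0.750; half-tol=0.106, Σhalf²=0.263220
  +D: nom +19.100 → Σnom=63.470; wc +0.100/-0.100 → slack +0.978/-0.850; half-tol=0.100, Σhalf²=0.273220
  -E: nom -38.700 → Σnom=24.770; wc +0.420/-0.490 → slack +1.398/-1.340; half-tol=0.455, Σhalf²=0.480245
  -F: nom -21.300 → Σnom=3.470; wc +0.490/-0.304 → slack +1.888/-1.644; half-tol=0.397, Σhalf²=0.637854
  -G: nom -31.000 → Σnom=-27.530; wc +0.080/-0.083 → slack +1.968/-1.727; half-tol=0.082, Σhalf²=0.644496
  -H: nom -30.420 → Σnom=-57.950; wc +0.265/-0.300 → slack +2.233/-2.027; half-tol=0.282, Σhalf²=0.724302
Nominal = -57.950. Worst-case = [-57.950 - 2.027, -57.950 + 2.233] = [-59.977, -55.717]. RSS = √0.724302 = 0.851.

nominal=-57.950 wc=[-59.977,-55.717] rss=0.851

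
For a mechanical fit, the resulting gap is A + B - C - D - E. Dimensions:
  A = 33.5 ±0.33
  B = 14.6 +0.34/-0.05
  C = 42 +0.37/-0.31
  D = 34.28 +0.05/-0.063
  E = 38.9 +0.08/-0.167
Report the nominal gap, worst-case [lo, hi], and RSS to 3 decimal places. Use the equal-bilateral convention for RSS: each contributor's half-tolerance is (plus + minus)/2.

Stack each dimension's contribution:
  +A: nom +33.500 → Σnom=33.500; wc +0.330/-0.330 → slack +0.330/-0.330; half-tol=0.330, Σhalf²=0.108900
  +B: nom +14.600 → Σnom=48.100; wc +0.340/-0.050 → slack +0.670/-0.380; half-tol=0.195, Σhalf²=0.146925
  -C: nom -42.000 → Σnom=6.100; wc +0.310/-0.370 → slack +0.980/-0.750; half-tol=0.340, Σhalf²=0.262525
  -D: nom -34.280 → Σnom=-28.180; wc +0.063/-0.050 → slack +1.043/-0.800; half-tol=0.057, Σhalf²=0.265717
  -E: nom -38.900 → Σnom=-67.080; wc +0.167/-0.080 → slack +1.210/-0.880; half-tol=0.123, Σhalf²=0.280970
Nominal = -67.080. Worst-case = [-67.080 - 0.880, -67.080 + 1.210] = [-67.960, -65.870]. RSS = √0.280970 = 0.530.

nominal=-67.080 wc=[-67.960,-65.870] rss=0.530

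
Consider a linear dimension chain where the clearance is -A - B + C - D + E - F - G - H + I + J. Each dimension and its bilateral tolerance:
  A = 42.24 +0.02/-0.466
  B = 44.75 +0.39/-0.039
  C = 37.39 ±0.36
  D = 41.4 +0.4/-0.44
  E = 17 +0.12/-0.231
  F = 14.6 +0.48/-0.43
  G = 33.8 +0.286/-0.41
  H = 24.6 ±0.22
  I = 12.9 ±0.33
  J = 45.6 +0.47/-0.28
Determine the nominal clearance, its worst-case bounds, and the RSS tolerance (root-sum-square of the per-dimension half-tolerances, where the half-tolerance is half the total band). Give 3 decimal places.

Stack each dimension's contribution:
  -A: nom -42.240 → Σnom=-42.240; wc +0.466/-0.020 → slack +0.466/-0.020; half-tol=0.243, Σhalf²=0.059049
  -B: nom -44.750 → Σnom=-86.990; wc +0.039/-0.390 → slack +0.505/-0.410; half-tol=0.214, Σhalf²=0.105059
  +C: nom +37.390 → Σnom=-49.600; wc +0.360/-0.360 → slack +0.865/-0.770; half-tol=0.360, Σhalf²=0.234659
  -D: nom -41.400 → Σnom=-91.000; wc +0.440/-0.400 → slack +1.305/-1.170; half-tol=0.420, Σhalf²=0.411059
  +E: nom +17.000 → Σnom=-74.000; wc +0.120/-0.231 → slack +1.425/-1.401; half-tol=0.175, Σhalf²=0.441859
  -F: nom -14.600 → Σnom=-88.600; wc +0.430/-0.480 → slack +1.855/-1.881; half-tol=0.455, Σhalf²=0.648884
  -G: nom -33.800 → Σnom=-122.400; wc +0.410/-0.286 → slack +2.265/-2.167; half-tol=0.348, Σhalf²=0.769988
  -H: nom -24.600 → Σnom=-147.000; wc +0.220/-0.220 → slack +2.485/-2.387; half-tol=0.220, Σhalf²=0.818388
  +I: nom +12.900 → Σnom=-134.100; wc +0.330/-0.330 → slack +2.815/-2.717; half-tol=0.330, Σhalf²=0.927288
  +J: nom +45.600 → Σnom=-88.500; wc +0.470/-0.280 → slack +3.285/-2.997; half-tol=0.375, Σhalf²=1.067913
Nominal = -88.500. Worst-case = [-88.500 - 2.997, -88.500 + 3.285] = [-91.497, -85.215]. RSS = √1.067913 = 1.033.

nominal=-88.500 wc=[-91.497,-85.215] rss=1.033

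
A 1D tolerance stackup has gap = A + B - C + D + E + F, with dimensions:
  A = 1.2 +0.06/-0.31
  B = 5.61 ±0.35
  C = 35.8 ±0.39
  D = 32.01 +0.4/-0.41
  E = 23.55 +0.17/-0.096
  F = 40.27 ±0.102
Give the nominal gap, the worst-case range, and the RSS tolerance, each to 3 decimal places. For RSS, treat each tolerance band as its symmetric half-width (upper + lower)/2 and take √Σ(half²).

Stack each dimension's contribution:
  +A: nom +1.200 → Σnom=1.200; wc +0.060/-0.310 → slack +0.060/-0.310; half-tol=0.185, Σhalf²=0.034225
  +B: nom +5.610 → Σnom=6.810; wc +0.350/-0.350 → slack +0.410/-0.660; half-tol=0.350, Σhalf²=0.156725
  -C: nom -35.800 → Σnom=-28.990; wc +0.390/-0.390 → slack +0.800/-1.050; half-tol=0.390, Σhalf²=0.308825
  +D: nom +32.010 → Σnom=3.020; wc +0.400/-0.410 → slack +1.200/-1.460; half-tol=0.405, Σhalf²=0.472850
  +E: nom +23.550 → Σnom=26.570; wc +0.170/-0.096 → slack +1.370/-1.556; half-tol=0.133, Σhalf²=0.490539
  +F: nom +40.270 → Σnom=66.840; wc +0.102/-0.102 → slack +1.472/-1.658; half-tol=0.102, Σhalf²=0.500943
Nominal = 66.840. Worst-case = [66.840 - 1.658, 66.840 + 1.472] = [65.182, 68.312]. RSS = √0.500943 = 0.708.

nominal=66.840 wc=[65.182,68.312] rss=0.708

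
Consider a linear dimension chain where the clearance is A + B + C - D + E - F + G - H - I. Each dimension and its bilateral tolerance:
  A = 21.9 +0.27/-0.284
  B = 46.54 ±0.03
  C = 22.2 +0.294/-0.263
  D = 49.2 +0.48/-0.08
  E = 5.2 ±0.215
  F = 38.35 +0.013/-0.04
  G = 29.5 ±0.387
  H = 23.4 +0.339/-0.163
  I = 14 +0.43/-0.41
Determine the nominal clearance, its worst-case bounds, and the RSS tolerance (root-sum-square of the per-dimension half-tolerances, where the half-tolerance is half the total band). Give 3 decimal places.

nominal=0.390 wc=[-2.051,2.279] rss=0.818

Stack each dimension's contribution:
  +A: nom +21.900 → Σnom=21.900; wc +0.270/-0.284 → slack +0.270/-0.284; half-tol=0.277, Σhalf²=0.076729
  +B: nom +46.540 → Σnom=68.440; wc +0.030/-0.030 → slack +0.300/-0.314; half-tol=0.030, Σhalf²=0.077629
  +C: nom +22.200 → Σnom=90.640; wc +0.294/-0.263 → slack +0.594/-0.577; half-tol=0.278, Σhalf²=0.155191
  -D: nom -49.200 → Σnom=41.440; wc +0.080/-0.480 → slack +0.674/-1.057; half-tol=0.280, Σhalf²=0.233591
  +E: nom +5.200 → Σnom=46.640; wc +0.215/-0.215 → slack +0.889/-1.272; half-tol=0.215, Σhalf²=0.279816
  -F: nom -38.350 → Σnom=8.290; wc +0.040/-0.013 → slack +0.929/-1.285; half-tol=0.026, Σhalf²=0.280519
  +G: nom +29.500 → Σnom=37.790; wc +0.387/-0.387 → slack +1.316/-1.672; half-tol=0.387, Σhalf²=0.430288
  -H: nom -23.400 → Σnom=14.390; wc +0.163/-0.339 → slack +1.479/-2.011; half-tol=0.251, Σhalf²=0.493289
  -I: nom -14.000 → Σnom=0.390; wc +0.410/-0.430 → slack +1.889/-2.441; half-tol=0.420, Σhalf²=0.669689
Nominal = 0.390. Worst-case = [0.390 - 2.441, 0.390 + 1.889] = [-2.051, 2.279]. RSS = √0.669689 = 0.818.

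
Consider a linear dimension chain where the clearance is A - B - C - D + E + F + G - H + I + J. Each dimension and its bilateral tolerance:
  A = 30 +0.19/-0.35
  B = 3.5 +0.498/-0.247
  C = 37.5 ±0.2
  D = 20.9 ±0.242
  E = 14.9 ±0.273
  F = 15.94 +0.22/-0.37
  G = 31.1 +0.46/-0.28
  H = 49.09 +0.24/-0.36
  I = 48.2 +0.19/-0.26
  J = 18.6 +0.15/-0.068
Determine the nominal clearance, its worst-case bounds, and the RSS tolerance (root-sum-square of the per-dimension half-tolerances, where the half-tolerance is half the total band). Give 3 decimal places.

Stack each dimension's contribution:
  +A: nom +30.000 → Σnom=30.000; wc +0.190/-0.350 → slack +0.190/-0.350; half-tol=0.270, Σhalf²=0.072900
  -B: nom -3.500 → Σnom=26.500; wc +0.247/-0.498 → slack +0.437/-0.848; half-tol=0.372, Σhalf²=0.211656
  -C: nom -37.500 → Σnom=-11.000; wc +0.200/-0.200 → slack +0.637/-1.048; half-tol=0.200, Σhalf²=0.251656
  -D: nom -20.900 → Σnom=-31.900; wc +0.242/-0.242 → slack +0.879/-1.290; half-tol=0.242, Σhalf²=0.310220
  +E: nom +14.900 → Σnom=-17.000; wc +0.273/-0.273 → slack +1.152/-1.563; half-tol=0.273, Σhalf²=0.384749
  +F: nom +15.940 → Σnom=-1.060; wc +0.220/-0.370 → slack +1.372/-1.933; half-tol=0.295, Σhalf²=0.471774
  +G: nom +31.100 → Σnom=30.040; wc +0.460/-0.280 → slack +1.832/-2.213; half-tol=0.370, Σhalf²=0.608674
  -H: nom -49.090 → Σnom=-19.050; wc +0.360/-0.240 → slack +2.192/-2.453; half-tol=0.300, Σhalf²=0.698674
  +I: nom +48.200 → Σnom=29.150; wc +0.190/-0.260 → slack +2.382/-2.713; half-tol=0.225, Σhalf²=0.749299
  +J: nom +18.600 → Σnom=47.750; wc +0.150/-0.068 → slack +2.532/-2.781; half-tol=0.109, Σhalf²=0.761180
Nominal = 47.750. Worst-case = [47.750 - 2.781, 47.750 + 2.532] = [44.969, 50.282]. RSS = √0.761180 = 0.872.

nominal=47.750 wc=[44.969,50.282] rss=0.872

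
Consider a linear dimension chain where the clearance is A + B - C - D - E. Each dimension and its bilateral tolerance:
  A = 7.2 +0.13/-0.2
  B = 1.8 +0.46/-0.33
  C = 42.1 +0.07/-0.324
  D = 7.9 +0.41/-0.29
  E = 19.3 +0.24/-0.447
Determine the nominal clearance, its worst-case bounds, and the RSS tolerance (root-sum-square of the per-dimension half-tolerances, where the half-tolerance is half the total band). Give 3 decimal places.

nominal=-60.300 wc=[-61.550,-58.649] rss=0.680

Stack each dimension's contribution:
  +A: nom +7.200 → Σnom=7.200; wc +0.130/-0.200 → slack +0.130/-0.200; half-tol=0.165, Σhalf²=0.027225
  +B: nom +1.800 → Σnom=9.000; wc +0.460/-0.330 → slack +0.590/-0.530; half-tol=0.395, Σhalf²=0.183250
  -C: nom -42.100 → Σnom=-33.100; wc +0.324/-0.070 → slack +0.914/-0.600; half-tol=0.197, Σhalf²=0.222059
  -D: nom -7.900 → Σnom=-41.000; wc +0.290/-0.410 → slack +1.204/-1.010; half-tol=0.350, Σhalf²=0.344559
  -E: nom -19.300 → Σnom=-60.300; wc +0.447/-0.240 → slack +1.651/-1.250; half-tol=0.344, Σhalf²=0.462551
Nominal = -60.300. Worst-case = [-60.300 - 1.250, -60.300 + 1.651] = [-61.550, -58.649]. RSS = √0.462551 = 0.680.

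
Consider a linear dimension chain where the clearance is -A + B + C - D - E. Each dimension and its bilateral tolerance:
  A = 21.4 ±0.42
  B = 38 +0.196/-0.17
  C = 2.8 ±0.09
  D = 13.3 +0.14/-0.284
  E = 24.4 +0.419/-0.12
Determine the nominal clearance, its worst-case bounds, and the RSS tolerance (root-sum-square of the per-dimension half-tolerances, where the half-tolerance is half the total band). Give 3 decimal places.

Stack each dimension's contribution:
  -A: nom -21.400 → Σnom=-21.400; wc +0.420/-0.420 → slack +0.420/-0.420; half-tol=0.420, Σhalf²=0.176400
  +B: nom +38.000 → Σnom=16.600; wc +0.196/-0.170 → slack +0.616/-0.590; half-tol=0.183, Σhalf²=0.209889
  +C: nom +2.800 → Σnom=19.400; wc +0.090/-0.090 → slack +0.706/-0.680; half-tol=0.090, Σhalf²=0.217989
  -D: nom -13.300 → Σnom=6.100; wc +0.284/-0.140 → slack +0.990/-0.820; half-tol=0.212, Σhalf²=0.262933
  -E: nom -24.400 → Σnom=-18.300; wc +0.120/-0.419 → slack +1.110/-1.239; half-tol=0.269, Σhalf²=0.335563
Nominal = -18.300. Worst-case = [-18.300 - 1.239, -18.300 + 1.110] = [-19.539, -17.190]. RSS = √0.335563 = 0.579.

nominal=-18.300 wc=[-19.539,-17.190] rss=0.579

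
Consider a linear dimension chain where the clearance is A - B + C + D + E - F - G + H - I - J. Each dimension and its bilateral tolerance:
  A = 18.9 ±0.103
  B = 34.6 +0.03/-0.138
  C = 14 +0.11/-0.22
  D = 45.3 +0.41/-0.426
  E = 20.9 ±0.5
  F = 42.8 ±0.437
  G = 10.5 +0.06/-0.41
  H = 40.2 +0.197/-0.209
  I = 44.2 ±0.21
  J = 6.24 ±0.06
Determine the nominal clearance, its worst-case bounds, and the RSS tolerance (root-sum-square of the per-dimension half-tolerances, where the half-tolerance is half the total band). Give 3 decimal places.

nominal=0.960 wc=[-1.295,3.535] rss=0.897

Stack each dimension's contribution:
  +A: nom +18.900 → Σnom=18.900; wc +0.103/-0.103 → slack +0.103/-0.103; half-tol=0.103, Σhalf²=0.010609
  -B: nom -34.600 → Σnom=-15.700; wc +0.138/-0.030 → slack +0.241/-0.133; half-tol=0.084, Σhalf²=0.017665
  +C: nom +14.000 → Σnom=-1.700; wc +0.110/-0.220 → slack +0.351/-0.353; half-tol=0.165, Σhalf²=0.044890
  +D: nom +45.300 → Σnom=43.600; wc +0.410/-0.426 → slack +0.761/-0.779; half-tol=0.418, Σhalf²=0.219614
  +E: nom +20.900 → Σnom=64.500; wc +0.500/-0.500 → slack +1.261/-1.279; half-tol=0.500, Σhalf²=0.469614
  -F: nom -42.800 → Σnom=21.700; wc +0.437/-0.437 → slack +1.698/-1.716; half-tol=0.437, Σhalf²=0.660583
  -G: nom -10.500 → Σnom=11.200; wc +0.410/-0.060 → slack +2.108/-1.776; half-tol=0.235, Σhalf²=0.715808
  +H: nom +40.200 → Σnom=51.400; wc +0.197/-0.209 → slack +2.305/-1.985; half-tol=0.203, Σhalf²=0.757017
  -I: nom -44.200 → Σnom=7.200; wc +0.210/-0.210 → slack +2.515/-2.195; half-tol=0.210, Σhalf²=0.801117
  -J: nom -6.240 → Σnom=0.960; wc +0.060/-0.060 → slack +2.575/-2.255; half-tol=0.060, Σhalf²=0.804717
Nominal = 0.960. Worst-case = [0.960 - 2.255, 0.960 + 2.575] = [-1.295, 3.535]. RSS = √0.804717 = 0.897.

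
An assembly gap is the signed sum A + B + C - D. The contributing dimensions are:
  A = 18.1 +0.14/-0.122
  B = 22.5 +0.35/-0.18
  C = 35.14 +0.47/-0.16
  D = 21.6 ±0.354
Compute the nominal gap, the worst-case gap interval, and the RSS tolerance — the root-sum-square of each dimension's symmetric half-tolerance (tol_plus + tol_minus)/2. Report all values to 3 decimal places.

Stack each dimension's contribution:
  +A: nom +18.100 → Σnom=18.100; wc +0.140/-0.122 → slack +0.140/-0.122; half-tol=0.131, Σhalf²=0.017161
  +B: nom +22.500 → Σnom=40.600; wc +0.350/-0.180 → slack +0.490/-0.302; half-tol=0.265, Σhalf²=0.087386
  +C: nom +35.140 → Σnom=75.740; wc +0.470/-0.160 → slack +0.960/-0.462; half-tol=0.315, Σhalf²=0.186611
  -D: nom -21.600 → Σnom=54.140; wc +0.354/-0.354 → slack +1.314/-0.816; half-tol=0.354, Σhalf²=0.311927
Nominal = 54.140. Worst-case = [54.140 - 0.816, 54.140 + 1.314] = [53.324, 55.454]. RSS = √0.311927 = 0.559.

nominal=54.140 wc=[53.324,55.454] rss=0.559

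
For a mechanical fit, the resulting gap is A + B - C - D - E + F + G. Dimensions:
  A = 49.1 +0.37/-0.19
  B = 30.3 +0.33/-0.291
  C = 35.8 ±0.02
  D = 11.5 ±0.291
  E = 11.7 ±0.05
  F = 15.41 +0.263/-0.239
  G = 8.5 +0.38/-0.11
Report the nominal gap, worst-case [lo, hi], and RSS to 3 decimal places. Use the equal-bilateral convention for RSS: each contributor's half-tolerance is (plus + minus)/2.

nominal=44.310 wc=[43.119,46.014] rss=0.621

Stack each dimension's contribution:
  +A: nom +49.100 → Σnom=49.100; wc +0.370/-0.190 → slack +0.370/-0.190; half-tol=0.280, Σhalf²=0.078400
  +B: nom +30.300 → Σnom=79.400; wc +0.330/-0.291 → slack +0.700/-0.481; half-tol=0.310, Σhalf²=0.174810
  -C: nom -35.800 → Σnom=43.600; wc +0.020/-0.020 → slack +0.720/-0.501; half-tol=0.020, Σhalf²=0.175210
  -D: nom -11.500 → Σnom=32.100; wc +0.291/-0.291 → slack +1.011/-0.792; half-tol=0.291, Σhalf²=0.259891
  -E: nom -11.700 → Σnom=20.400; wc +0.050/-0.050 → slack +1.061/-0.842; half-tol=0.050, Σhalf²=0.262391
  +F: nom +15.410 → Σnom=35.810; wc +0.263/-0.239 → slack +1.324/-1.081; half-tol=0.251, Σhalf²=0.325392
  +G: nom +8.500 → Σnom=44.310; wc +0.380/-0.110 → slack +1.704/-1.191; half-tol=0.245, Σhalf²=0.385417
Nominal = 44.310. Worst-case = [44.310 - 1.191, 44.310 + 1.704] = [43.119, 46.014]. RSS = √0.385417 = 0.621.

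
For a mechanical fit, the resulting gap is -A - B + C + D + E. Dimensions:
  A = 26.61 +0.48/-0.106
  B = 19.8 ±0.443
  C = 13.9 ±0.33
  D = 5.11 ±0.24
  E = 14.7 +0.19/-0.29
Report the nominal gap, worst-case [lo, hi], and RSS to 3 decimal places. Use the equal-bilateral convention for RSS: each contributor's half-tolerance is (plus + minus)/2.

nominal=-12.700 wc=[-14.483,-11.391] rss=0.711

Stack each dimension's contribution:
  -A: nom -26.610 → Σnom=-26.610; wc +0.106/-0.480 → slack +0.106/-0.480; half-tol=0.293, Σhalf²=0.085849
  -B: nom -19.800 → Σnom=-46.410; wc +0.443/-0.443 → slack +0.549/-0.923; half-tol=0.443, Σhalf²=0.282098
  +C: nom +13.900 → Σnom=-32.510; wc +0.330/-0.330 → slack +0.879/-1.253; half-tol=0.330, Σhalf²=0.390998
  +D: nom +5.110 → Σnom=-27.400; wc +0.240/-0.240 → slack +1.119/-1.493; half-tol=0.240, Σhalf²=0.448598
  +E: nom +14.700 → Σnom=-12.700; wc +0.190/-0.290 → slack +1.309/-1.783; half-tol=0.240, Σhalf²=0.506198
Nominal = -12.700. Worst-case = [-12.700 - 1.783, -12.700 + 1.309] = [-14.483, -11.391]. RSS = √0.506198 = 0.711.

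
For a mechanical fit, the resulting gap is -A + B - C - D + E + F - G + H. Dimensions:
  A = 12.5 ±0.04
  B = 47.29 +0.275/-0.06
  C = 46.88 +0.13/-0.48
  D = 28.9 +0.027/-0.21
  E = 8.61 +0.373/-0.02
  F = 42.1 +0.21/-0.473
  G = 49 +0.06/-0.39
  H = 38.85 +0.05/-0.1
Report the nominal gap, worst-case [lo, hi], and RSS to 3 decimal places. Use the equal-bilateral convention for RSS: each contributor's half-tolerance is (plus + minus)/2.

Stack each dimension's contribution:
  -A: nom -12.500 → Σnom=-12.500; wc +0.040/-0.040 → slack +0.040/-0.040; half-tol=0.040, Σhalf²=0.001600
  +B: nom +47.290 → Σnom=34.790; wc +0.275/-0.060 → slack +0.315/-0.100; half-tol=0.168, Σhalf²=0.029656
  -C: nom -46.880 → Σnom=-12.090; wc +0.480/-0.130 → slack +0.795/-0.230; half-tol=0.305, Σhalf²=0.122681
  -D: nom -28.900 → Σnom=-40.990; wc +0.210/-0.027 → slack +1.005/-0.257; half-tol=0.118, Σhalf²=0.136723
  +E: nom +8.610 → Σnom=-32.380; wc +0.373/-0.020 → slack +1.378/-0.277; half-tol=0.197, Σhalf²=0.175336
  +F: nom +42.100 → Σnom=9.720; wc +0.210/-0.473 → slack +1.588/-0.750; half-tol=0.341, Σhalf²=0.291958
  -G: nom -49.000 → Σnom=-39.280; wc +0.390/-0.060 → slack +1.978/-0.810; half-tol=0.225, Σhalf²=0.342583
  +H: nom +38.850 → Σnom=-0.430; wc +0.050/-0.100 → slack +2.028/-0.910; half-tol=0.075, Σhalf²=0.348208
Nominal = -0.430. Worst-case = [-0.430 - 0.910, -0.430 + 2.028] = [-1.340, 1.598]. RSS = √0.348208 = 0.590.

nominal=-0.430 wc=[-1.340,1.598] rss=0.590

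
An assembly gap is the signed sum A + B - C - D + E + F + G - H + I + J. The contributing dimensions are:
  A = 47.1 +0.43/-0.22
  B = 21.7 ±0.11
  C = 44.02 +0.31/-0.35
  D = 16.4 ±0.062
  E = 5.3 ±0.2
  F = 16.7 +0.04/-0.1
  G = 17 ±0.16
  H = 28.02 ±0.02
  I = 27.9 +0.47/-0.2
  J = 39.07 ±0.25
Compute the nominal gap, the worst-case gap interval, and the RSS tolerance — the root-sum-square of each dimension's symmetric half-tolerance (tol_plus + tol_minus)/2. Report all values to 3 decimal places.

nominal=86.330 wc=[84.698,88.422] rss=0.690

Stack each dimension's contribution:
  +A: nom +47.100 → Σnom=47.100; wc +0.430/-0.220 → slack +0.430/-0.220; half-tol=0.325, Σhalf²=0.105625
  +B: nom +21.700 → Σnom=68.800; wc +0.110/-0.110 → slack +0.540/-0.330; half-tol=0.110, Σhalf²=0.117725
  -C: nom -44.020 → Σnom=24.780; wc +0.350/-0.310 → slack +0.890/-0.640; half-tol=0.330, Σhalf²=0.226625
  -D: nom -16.400 → Σnom=8.380; wc +0.062/-0.062 → slack +0.952/-0.702; half-tol=0.062, Σhalf²=0.230469
  +E: nom +5.300 → Σnom=13.680; wc +0.200/-0.200 → slack +1.152/-0.902; half-tol=0.200, Σhalf²=0.270469
  +F: nom +16.700 → Σnom=30.380; wc +0.040/-0.100 → slack +1.192/-1.002; half-tol=0.070, Σhalf²=0.275369
  +G: nom +17.000 → Σnom=47.380; wc +0.160/-0.160 → slack +1.352/-1.162; half-tol=0.160, Σhalf²=0.300969
  -H: nom -28.020 → Σnom=19.360; wc +0.020/-0.020 → slack +1.372/-1.182; half-tol=0.020, Σhalf²=0.301369
  +I: nom +27.900 → Σnom=47.260; wc +0.470/-0.200 → slack +1.842/-1.382; half-tol=0.335, Σhalf²=0.413594
  +J: nom +39.070 → Σnom=86.330; wc +0.250/-0.250 → slack +2.092/-1.632; half-tol=0.250, Σhalf²=0.476094
Nominal = 86.330. Worst-case = [86.330 - 1.632, 86.330 + 2.092] = [84.698, 88.422]. RSS = √0.476094 = 0.690.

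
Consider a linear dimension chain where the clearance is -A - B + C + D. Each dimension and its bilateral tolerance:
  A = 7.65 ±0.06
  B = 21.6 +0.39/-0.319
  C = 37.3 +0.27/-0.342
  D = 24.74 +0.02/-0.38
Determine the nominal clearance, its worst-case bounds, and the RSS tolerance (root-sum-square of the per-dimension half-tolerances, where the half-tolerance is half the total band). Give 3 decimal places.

Stack each dimension's contribution:
  -A: nom -7.650 → Σnom=-7.650; wc +0.060/-0.060 → slack +0.060/-0.060; half-tol=0.060, Σhalf²=0.003600
  -B: nom -21.600 → Σnom=-29.250; wc +0.319/-0.390 → slack +0.379/-0.450; half-tol=0.355, Σhalf²=0.129270
  +C: nom +37.300 → Σnom=8.050; wc +0.270/-0.342 → slack +0.649/-0.792; half-tol=0.306, Σhalf²=0.222906
  +D: nom +24.740 → Σnom=32.790; wc +0.020/-0.380 → slack +0.669/-1.172; half-tol=0.200, Σhalf²=0.262906
Nominal = 32.790. Worst-case = [32.790 - 1.172, 32.790 + 0.669] = [31.618, 33.459]. RSS = √0.262906 = 0.513.

nominal=32.790 wc=[31.618,33.459] rss=0.513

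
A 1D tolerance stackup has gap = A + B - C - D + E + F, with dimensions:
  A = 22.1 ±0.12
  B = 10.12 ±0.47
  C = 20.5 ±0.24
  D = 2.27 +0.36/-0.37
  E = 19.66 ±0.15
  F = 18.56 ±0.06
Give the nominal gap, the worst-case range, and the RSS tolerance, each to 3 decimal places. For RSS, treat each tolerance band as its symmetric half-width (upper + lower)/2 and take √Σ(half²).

Stack each dimension's contribution:
  +A: nom +22.100 → Σnom=22.100; wc +0.120/-0.120 → slack +0.120/-0.120; half-tol=0.120, Σhalf²=0.014400
  +B: nom +10.120 → Σnom=32.220; wc +0.470/-0.470 → slack +0.590/-0.590; half-tol=0.470, Σhalf²=0.235300
  -C: nom -20.500 → Σnom=11.720; wc +0.240/-0.240 → slack +0.830/-0.830; half-tol=0.240, Σhalf²=0.292900
  -D: nom -2.270 → Σnom=9.450; wc +0.370/-0.360 → slack +1.200/-1.190; half-tol=0.365, Σhalf²=0.426125
  +E: nom +19.660 → Σnom=29.110; wc +0.150/-0.150 → slack +1.350/-1.340; half-tol=0.150, Σhalf²=0.448625
  +F: nom +18.560 → Σnom=47.670; wc +0.060/-0.060 → slack +1.410/-1.400; half-tol=0.060, Σhalf²=0.452225
Nominal = 47.670. Worst-case = [47.670 - 1.400, 47.670 + 1.410] = [46.270, 49.080]. RSS = √0.452225 = 0.672.

nominal=47.670 wc=[46.270,49.080] rss=0.672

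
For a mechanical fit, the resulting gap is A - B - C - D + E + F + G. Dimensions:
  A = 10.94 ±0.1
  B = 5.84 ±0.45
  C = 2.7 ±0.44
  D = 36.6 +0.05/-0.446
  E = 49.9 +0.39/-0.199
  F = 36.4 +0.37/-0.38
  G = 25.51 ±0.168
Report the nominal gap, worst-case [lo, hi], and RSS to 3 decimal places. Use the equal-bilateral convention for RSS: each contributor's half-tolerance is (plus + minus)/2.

Stack each dimension's contribution:
  +A: nom +10.940 → Σnom=10.940; wc +0.100/-0.100 → slack +0.100/-0.100; half-tol=0.100, Σhalf²=0.010000
  -B: nom -5.840 → Σnom=5.100; wc +0.450/-0.450 → slack +0.550/-0.550; half-tol=0.450, Σhalf²=0.212500
  -C: nom -2.700 → Σnom=2.400; wc +0.440/-0.440 → slack +0.990/-0.990; half-tol=0.440, Σhalf²=0.406100
  -D: nom -36.600 → Σnom=-34.200; wc +0.446/-0.050 → slack +1.436/-1.040; half-tol=0.248, Σhalf²=0.467604
  +E: nom +49.900 → Σnom=15.700; wc +0.390/-0.199 → slack +1.826/-1.239; half-tol=0.294, Σhalf²=0.554334
  +F: nom +36.400 → Σnom=52.100; wc +0.370/-0.380 → slack +2.196/-1.619; half-tol=0.375, Σhalf²=0.694959
  +G: nom +25.510 → Σnom=77.610; wc +0.168/-0.168 → slack +2.364/-1.787; half-tol=0.168, Σhalf²=0.723183
Nominal = 77.610. Worst-case = [77.610 - 1.787, 77.610 + 2.364] = [75.823, 79.974]. RSS = √0.723183 = 0.850.

nominal=77.610 wc=[75.823,79.974] rss=0.850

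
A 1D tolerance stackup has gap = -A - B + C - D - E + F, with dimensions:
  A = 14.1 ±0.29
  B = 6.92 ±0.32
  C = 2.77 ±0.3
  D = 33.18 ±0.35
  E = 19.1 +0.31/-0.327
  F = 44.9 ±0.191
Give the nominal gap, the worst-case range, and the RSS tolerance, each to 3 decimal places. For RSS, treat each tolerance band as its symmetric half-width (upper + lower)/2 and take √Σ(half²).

Stack each dimension's contribution:
  -A: nom -14.100 → Σnom=-14.100; wc +0.290/-0.290 → slack +0.290/-0.290; half-tol=0.290, Σhalf²=0.084100
  -B: nom -6.920 → Σnom=-21.020; wc +0.320/-0.320 → slack +0.610/-0.610; half-tol=0.320, Σhalf²=0.186500
  +C: nom +2.770 → Σnom=-18.250; wc +0.300/-0.300 → slack +0.910/-0.910; half-tol=0.300, Σhalf²=0.276500
  -D: nom -33.180 → Σnom=-51.430; wc +0.350/-0.350 → slack +1.260/-1.260; half-tol=0.350, Σhalf²=0.399000
  -E: nom -19.100 → Σnom=-70.530; wc +0.327/-0.310 → slack +1.587/-1.570; half-tol=0.319, Σhalf²=0.500442
  +F: nom +44.900 → Σnom=-25.630; wc +0.191/-0.191 → slack +1.778/-1.761; half-tol=0.191, Σhalf²=0.536923
Nominal = -25.630. Worst-case = [-25.630 - 1.761, -25.630 + 1.778] = [-27.391, -23.852]. RSS = √0.536923 = 0.733.

nominal=-25.630 wc=[-27.391,-23.852] rss=0.733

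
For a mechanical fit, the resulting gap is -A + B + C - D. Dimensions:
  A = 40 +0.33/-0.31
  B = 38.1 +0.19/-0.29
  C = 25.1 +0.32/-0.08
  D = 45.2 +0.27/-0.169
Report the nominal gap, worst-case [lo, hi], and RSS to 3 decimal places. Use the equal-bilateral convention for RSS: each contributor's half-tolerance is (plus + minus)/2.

nominal=-22.000 wc=[-22.970,-21.011] rss=0.498

Stack each dimension's contribution:
  -A: nom -40.000 → Σnom=-40.000; wc +0.310/-0.330 → slack +0.310/-0.330; half-tol=0.320, Σhalf²=0.102400
  +B: nom +38.100 → Σnom=-1.900; wc +0.190/-0.290 → slack +0.500/-0.620; half-tol=0.240, Σhalf²=0.160000
  +C: nom +25.100 → Σnom=23.200; wc +0.320/-0.080 → slack +0.820/-0.700; half-tol=0.200, Σhalf²=0.200000
  -D: nom -45.200 → Σnom=-22.000; wc +0.169/-0.270 → slack +0.989/-0.970; half-tol=0.220, Σhalf²=0.248180
Nominal = -22.000. Worst-case = [-22.000 - 0.970, -22.000 + 0.989] = [-22.970, -21.011]. RSS = √0.248180 = 0.498.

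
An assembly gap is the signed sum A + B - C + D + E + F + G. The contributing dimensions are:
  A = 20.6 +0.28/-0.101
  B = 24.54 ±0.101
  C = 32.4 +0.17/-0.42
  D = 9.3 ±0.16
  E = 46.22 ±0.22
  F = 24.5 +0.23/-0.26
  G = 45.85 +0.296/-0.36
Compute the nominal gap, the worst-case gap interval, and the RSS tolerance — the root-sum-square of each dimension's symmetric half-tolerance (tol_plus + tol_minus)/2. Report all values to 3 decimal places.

nominal=138.610 wc=[137.238,140.317] rss=0.612

Stack each dimension's contribution:
  +A: nom +20.600 → Σnom=20.600; wc +0.280/-0.101 → slack +0.280/-0.101; half-tol=0.191, Σhalf²=0.036290
  +B: nom +24.540 → Σnom=45.140; wc +0.101/-0.101 → slack +0.381/-0.202; half-tol=0.101, Σhalf²=0.046491
  -C: nom -32.400 → Σnom=12.740; wc +0.420/-0.170 → slack +0.801/-0.372; half-tol=0.295, Σhalf²=0.133516
  +D: nom +9.300 → Σnom=22.040; wc +0.160/-0.160 → slack +0.961/-0.532; half-tol=0.160, Σhalf²=0.159116
  +E: nom +46.220 → Σnom=68.260; wc +0.220/-0.220 → slack +1.181/-0.752; half-tol=0.220, Σhalf²=0.207516
  +F: nom +24.500 → Σnom=92.760; wc +0.230/-0.260 → slack +1.411/-1.012; half-tol=0.245, Σhalf²=0.267541
  +G: nom +45.850 → Σnom=138.610; wc +0.296/-0.360 → slack +1.707/-1.372; half-tol=0.328, Σhalf²=0.375125
Nominal = 138.610. Worst-case = [138.610 - 1.372, 138.610 + 1.707] = [137.238, 140.317]. RSS = √0.375125 = 0.612.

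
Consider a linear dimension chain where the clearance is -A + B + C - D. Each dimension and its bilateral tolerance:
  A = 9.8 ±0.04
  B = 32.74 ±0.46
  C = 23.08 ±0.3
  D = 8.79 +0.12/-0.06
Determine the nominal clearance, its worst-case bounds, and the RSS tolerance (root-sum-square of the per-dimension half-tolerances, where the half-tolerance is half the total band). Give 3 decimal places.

nominal=37.230 wc=[36.310,38.090] rss=0.558

Stack each dimension's contribution:
  -A: nom -9.800 → Σnom=-9.800; wc +0.040/-0.040 → slack +0.040/-0.040; half-tol=0.040, Σhalf²=0.001600
  +B: nom +32.740 → Σnom=22.940; wc +0.460/-0.460 → slack +0.500/-0.500; half-tol=0.460, Σhalf²=0.213200
  +C: nom +23.080 → Σnom=46.020; wc +0.300/-0.300 → slack +0.800/-0.800; half-tol=0.300, Σhalf²=0.303200
  -D: nom -8.790 → Σnom=37.230; wc +0.060/-0.120 → slack +0.860/-0.920; half-tol=0.090, Σhalf²=0.311300
Nominal = 37.230. Worst-case = [37.230 - 0.920, 37.230 + 0.860] = [36.310, 38.090]. RSS = √0.311300 = 0.558.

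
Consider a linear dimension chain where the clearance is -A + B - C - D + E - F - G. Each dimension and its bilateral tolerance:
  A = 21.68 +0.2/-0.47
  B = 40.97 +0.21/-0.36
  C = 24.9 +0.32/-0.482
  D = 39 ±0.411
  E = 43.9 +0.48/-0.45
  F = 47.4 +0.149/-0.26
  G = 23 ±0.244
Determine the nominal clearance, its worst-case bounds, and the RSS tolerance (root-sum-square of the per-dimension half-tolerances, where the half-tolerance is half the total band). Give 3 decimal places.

nominal=-71.110 wc=[-73.244,-68.553] rss=0.917

Stack each dimension's contribution:
  -A: nom -21.680 → Σnom=-21.680; wc +0.470/-0.200 → slack +0.470/-0.200; half-tol=0.335, Σhalf²=0.112225
  +B: nom +40.970 → Σnom=19.290; wc +0.210/-0.360 → slack +0.680/-0.560; half-tol=0.285, Σhalf²=0.193450
  -C: nom -24.900 → Σnom=-5.610; wc +0.482/-0.320 → slack +1.162/-0.880; half-tol=0.401, Σhalf²=0.354251
  -D: nom -39.000 → Σnom=-44.610; wc +0.411/-0.411 → slack +1.573/-1.291; half-tol=0.411, Σhalf²=0.523172
  +E: nom +43.900 → Σnom=-0.710; wc +0.480/-0.450 → slack +2.053/-1.741; half-tol=0.465, Σhalf²=0.739397
  -F: nom -47.400 → Σnom=-48.110; wc +0.260/-0.149 → slack +2.313/-1.890; half-tol=0.205, Σhalf²=0.781217
  -G: nom -23.000 → Σnom=-71.110; wc +0.244/-0.244 → slack +2.557/-2.134; half-tol=0.244, Σhalf²=0.840753
Nominal = -71.110. Worst-case = [-71.110 - 2.134, -71.110 + 2.557] = [-73.244, -68.553]. RSS = √0.840753 = 0.917.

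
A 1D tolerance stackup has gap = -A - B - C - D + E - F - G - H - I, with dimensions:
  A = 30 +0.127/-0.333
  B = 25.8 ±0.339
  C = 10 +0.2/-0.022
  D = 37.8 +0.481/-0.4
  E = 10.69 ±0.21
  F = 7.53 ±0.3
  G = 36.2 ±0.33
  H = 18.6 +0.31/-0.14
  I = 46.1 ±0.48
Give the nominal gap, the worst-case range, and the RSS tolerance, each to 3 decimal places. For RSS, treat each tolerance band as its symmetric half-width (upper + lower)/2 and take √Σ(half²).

nominal=-201.340 wc=[-204.117,-198.786] rss=0.948

Stack each dimension's contribution:
  -A: nom -30.000 → Σnom=-30.000; wc +0.333/-0.127 → slack +0.333/-0.127; half-tol=0.230, Σhalf²=0.052900
  -B: nom -25.800 → Σnom=-55.800; wc +0.339/-0.339 → slack +0.672/-0.466; half-tol=0.339, Σhalf²=0.167821
  -C: nom -10.000 → Σnom=-65.800; wc +0.022/-0.200 → slack +0.694/-0.666; half-tol=0.111, Σhalf²=0.180142
  -D: nom -37.800 → Σnom=-103.600; wc +0.400/-0.481 → slack +1.094/-1.147; half-tol=0.441, Σhalf²=0.374182
  +E: nom +10.690 → Σnom=-92.910; wc +0.210/-0.210 → slack +1.304/-1.357; half-tol=0.210, Σhalf²=0.418282
  -F: nom -7.530 → Σnom=-100.440; wc +0.300/-0.300 → slack +1.604/-1.657; half-tol=0.300, Σhalf²=0.508282
  -G: nom -36.200 → Σnom=-136.640; wc +0.330/-0.330 → slack +1.934/-1.987; half-tol=0.330, Σhalf²=0.617182
  -H: nom -18.600 → Σnom=-155.240; wc +0.140/-0.310 → slack +2.074/-2.297; half-tol=0.225, Σhalf²=0.667807
  -I: nom -46.100 → Σnom=-201.340; wc +0.480/-0.480 → slack +2.554/-2.777; half-tol=0.480, Σhalf²=0.898207
Nominal = -201.340. Worst-case = [-201.340 - 2.777, -201.340 + 2.554] = [-204.117, -198.786]. RSS = √0.898207 = 0.948.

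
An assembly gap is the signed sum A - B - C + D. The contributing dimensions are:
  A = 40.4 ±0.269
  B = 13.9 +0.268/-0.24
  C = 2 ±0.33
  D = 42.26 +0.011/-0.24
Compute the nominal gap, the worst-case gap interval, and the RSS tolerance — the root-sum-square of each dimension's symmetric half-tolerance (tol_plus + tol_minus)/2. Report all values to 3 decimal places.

nominal=66.760 wc=[65.653,67.610] rss=0.511

Stack each dimension's contribution:
  +A: nom +40.400 → Σnom=40.400; wc +0.269/-0.269 → slack +0.269/-0.269; half-tol=0.269, Σhalf²=0.072361
  -B: nom -13.900 → Σnom=26.500; wc +0.240/-0.268 → slack +0.509/-0.537; half-tol=0.254, Σhalf²=0.136877
  -C: nom -2.000 → Σnom=24.500; wc +0.330/-0.330 → slack +0.839/-0.867; half-tol=0.330, Σhalf²=0.245777
  +D: nom +42.260 → Σnom=66.760; wc +0.011/-0.240 → slack +0.850/-1.107; half-tol=0.126, Σhalf²=0.261527
Nominal = 66.760. Worst-case = [66.760 - 1.107, 66.760 + 0.850] = [65.653, 67.610]. RSS = √0.261527 = 0.511.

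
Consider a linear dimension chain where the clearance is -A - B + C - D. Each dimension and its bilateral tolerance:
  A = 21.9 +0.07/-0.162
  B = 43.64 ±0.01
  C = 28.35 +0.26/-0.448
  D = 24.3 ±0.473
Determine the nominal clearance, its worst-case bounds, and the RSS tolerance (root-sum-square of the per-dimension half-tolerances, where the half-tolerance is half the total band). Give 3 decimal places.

Stack each dimension's contribution:
  -A: nom -21.900 → Σnom=-21.900; wc +0.162/-0.070 → slack +0.162/-0.070; half-tol=0.116, Σhalf²=0.013456
  -B: nom -43.640 → Σnom=-65.540; wc +0.010/-0.010 → slack +0.172/-0.080; half-tol=0.010, Σhalf²=0.013556
  +C: nom +28.350 → Σnom=-37.190; wc +0.260/-0.448 → slack +0.432/-0.528; half-tol=0.354, Σhalf²=0.138872
  -D: nom -24.300 → Σnom=-61.490; wc +0.473/-0.473 → slack +0.905/-1.001; half-tol=0.473, Σhalf²=0.362601
Nominal = -61.490. Worst-case = [-61.490 - 1.001, -61.490 + 0.905] = [-62.491, -60.585]. RSS = √0.362601 = 0.602.

nominal=-61.490 wc=[-62.491,-60.585] rss=0.602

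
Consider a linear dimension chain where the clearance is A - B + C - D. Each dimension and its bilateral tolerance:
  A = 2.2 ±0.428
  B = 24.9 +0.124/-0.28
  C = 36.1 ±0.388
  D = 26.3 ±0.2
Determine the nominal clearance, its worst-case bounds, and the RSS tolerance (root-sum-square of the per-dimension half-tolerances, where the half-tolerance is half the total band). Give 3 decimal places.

nominal=-12.900 wc=[-14.040,-11.604] rss=0.644

Stack each dimension's contribution:
  +A: nom +2.200 → Σnom=2.200; wc +0.428/-0.428 → slack +0.428/-0.428; half-tol=0.428, Σhalf²=0.183184
  -B: nom -24.900 → Σnom=-22.700; wc +0.280/-0.124 → slack +0.708/-0.552; half-tol=0.202, Σhalf²=0.223988
  +C: nom +36.100 → Σnom=13.400; wc +0.388/-0.388 → slack +1.096/-0.940; half-tol=0.388, Σhalf²=0.374532
  -D: nom -26.300 → Σnom=-12.900; wc +0.200/-0.200 → slack +1.296/-1.140; half-tol=0.200, Σhalf²=0.414532
Nominal = -12.900. Worst-case = [-12.900 - 1.140, -12.900 + 1.296] = [-14.040, -11.604]. RSS = √0.414532 = 0.644.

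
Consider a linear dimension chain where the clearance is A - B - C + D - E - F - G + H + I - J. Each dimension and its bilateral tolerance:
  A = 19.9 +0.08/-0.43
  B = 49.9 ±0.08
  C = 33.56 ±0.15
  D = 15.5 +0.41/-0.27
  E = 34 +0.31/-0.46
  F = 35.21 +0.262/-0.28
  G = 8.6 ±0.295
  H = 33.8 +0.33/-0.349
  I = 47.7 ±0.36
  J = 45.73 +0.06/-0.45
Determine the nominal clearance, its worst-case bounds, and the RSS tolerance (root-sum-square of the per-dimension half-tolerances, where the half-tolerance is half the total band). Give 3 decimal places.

Stack each dimension's contribution:
  +A: nom +19.900 → Σnom=19.900; wc +0.080/-0.430 → slack +0.080/-0.430; half-tol=0.255, Σhalf²=0.065025
  -B: nom -49.900 → Σnom=-30.000; wc +0.080/-0.080 → slack +0.160/-0.510; half-tol=0.080, Σhalf²=0.071425
  -C: nom -33.560 → Σnom=-63.560; wc +0.150/-0.150 → slack +0.310/-0.660; half-tol=0.150, Σhalf²=0.093925
  +D: nom +15.500 → Σnom=-48.060; wc +0.410/-0.270 → slack +0.720/-0.930; half-tol=0.340, Σhalf²=0.209525
  -E: nom -34.000 → Σnom=-82.060; wc +0.460/-0.310 → slack +1.180/-1.240; half-tol=0.385, Σhalf²=0.357750
  -F: nom -35.210 → Σnom=-117.270; wc +0.280/-0.262 → slack +1.460/-1.502; half-tol=0.271, Σhalf²=0.431191
  -G: nom -8.600 → Σnom=-125.870; wc +0.295/-0.295 → slack +1.755/-1.797; half-tol=0.295, Σhalf²=0.518216
  +H: nom +33.800 → Σnom=-92.070; wc +0.330/-0.349 → slack +2.085/-2.146; half-tol=0.340, Σhalf²=0.633476
  +I: nom +47.700 → Σnom=-44.370; wc +0.360/-0.360 → slack +2.445/-2.506; half-tol=0.360, Σhalf²=0.763076
  -J: nom -45.730 → Σnom=-90.100; wc +0.450/-0.060 → slack +2.895/-2.566; half-tol=0.255, Σhalf²=0.828101
Nominal = -90.100. Worst-case = [-90.100 - 2.566, -90.100 + 2.895] = [-92.666, -87.205]. RSS = √0.828101 = 0.910.

nominal=-90.100 wc=[-92.666,-87.205] rss=0.910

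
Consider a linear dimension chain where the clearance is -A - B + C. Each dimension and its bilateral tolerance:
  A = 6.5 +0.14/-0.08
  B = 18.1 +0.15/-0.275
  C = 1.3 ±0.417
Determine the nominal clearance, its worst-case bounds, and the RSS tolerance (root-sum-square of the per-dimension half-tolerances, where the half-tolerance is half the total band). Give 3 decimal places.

Stack each dimension's contribution:
  -A: nom -6.500 → Σnom=-6.500; wc +0.080/-0.140 → slack +0.080/-0.140; half-tol=0.110, Σhalf²=0.012100
  -B: nom -18.100 → Σnom=-24.600; wc +0.275/-0.150 → slack +0.355/-0.290; half-tol=0.213, Σhalf²=0.057256
  +C: nom +1.300 → Σnom=-23.300; wc +0.417/-0.417 → slack +0.772/-0.707; half-tol=0.417, Σhalf²=0.231145
Nominal = -23.300. Worst-case = [-23.300 - 0.707, -23.300 + 0.772] = [-24.007, -22.528]. RSS = √0.231145 = 0.481.

nominal=-23.300 wc=[-24.007,-22.528] rss=0.481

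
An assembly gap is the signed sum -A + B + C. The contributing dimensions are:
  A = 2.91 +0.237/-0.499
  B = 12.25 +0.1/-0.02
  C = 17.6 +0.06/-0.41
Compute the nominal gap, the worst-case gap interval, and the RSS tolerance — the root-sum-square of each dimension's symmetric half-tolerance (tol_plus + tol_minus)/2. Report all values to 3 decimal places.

Stack each dimension's contribution:
  -A: nom -2.910 → Σnom=-2.910; wc +0.499/-0.237 → slack +0.499/-0.237; half-tol=0.368, Σhalf²=0.135424
  +B: nom +12.250 → Σnom=9.340; wc +0.100/-0.020 → slack +0.599/-0.257; half-tol=0.060, Σhalf²=0.139024
  +C: nom +17.600 → Σnom=26.940; wc +0.060/-0.410 → slack +0.659/-0.667; half-tol=0.235, Σhalf²=0.194249
Nominal = 26.940. Worst-case = [26.940 - 0.667, 26.940 + 0.659] = [26.273, 27.599]. RSS = √0.194249 = 0.441.

nominal=26.940 wc=[26.273,27.599] rss=0.441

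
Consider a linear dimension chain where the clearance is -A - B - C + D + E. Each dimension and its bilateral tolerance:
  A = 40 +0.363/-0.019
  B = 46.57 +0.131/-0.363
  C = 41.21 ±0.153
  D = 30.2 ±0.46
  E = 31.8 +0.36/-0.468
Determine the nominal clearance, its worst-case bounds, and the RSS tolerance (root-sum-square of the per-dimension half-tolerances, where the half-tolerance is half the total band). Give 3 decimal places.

Stack each dimension's contribution:
  -A: nom -40.000 → Σnom=-40.000; wc +0.019/-0.363 → slack +0.019/-0.363; half-tol=0.191, Σhalf²=0.036481
  -B: nom -46.570 → Σnom=-86.570; wc +0.363/-0.131 → slack +0.382/-0.494; half-tol=0.247, Σhalf²=0.097490
  -C: nom -41.210 → Σnom=-127.780; wc +0.153/-0.153 → slack +0.535/-0.647; half-tol=0.153, Σhalf²=0.120899
  +D: nom +30.200 → Σnom=-97.580; wc +0.460/-0.460 → slack +0.995/-1.107; half-tol=0.460, Σhalf²=0.332499
  +E: nom +31.800 → Σnom=-65.780; wc +0.360/-0.468 → slack +1.355/-1.575; half-tol=0.414, Σhalf²=0.503895
Nominal = -65.780. Worst-case = [-65.780 - 1.575, -65.780 + 1.355] = [-67.355, -64.425]. RSS = √0.503895 = 0.710.

nominal=-65.780 wc=[-67.355,-64.425] rss=0.710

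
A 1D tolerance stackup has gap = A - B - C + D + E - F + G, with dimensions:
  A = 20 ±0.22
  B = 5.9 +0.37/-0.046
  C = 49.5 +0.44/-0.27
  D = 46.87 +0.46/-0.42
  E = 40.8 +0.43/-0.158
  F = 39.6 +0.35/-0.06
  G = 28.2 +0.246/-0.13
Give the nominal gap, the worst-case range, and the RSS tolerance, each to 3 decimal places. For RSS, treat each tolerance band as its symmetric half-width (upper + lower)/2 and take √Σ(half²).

nominal=40.870 wc=[38.782,42.602] rss=0.758

Stack each dimension's contribution:
  +A: nom +20.000 → Σnom=20.000; wc +0.220/-0.220 → slack +0.220/-0.220; half-tol=0.220, Σhalf²=0.048400
  -B: nom -5.900 → Σnom=14.100; wc +0.046/-0.370 → slack +0.266/-0.590; half-tol=0.208, Σhalf²=0.091664
  -C: nom -49.500 → Σnom=-35.400; wc +0.270/-0.440 → slack +0.536/-1.030; half-tol=0.355, Σhalf²=0.217689
  +D: nom +46.870 → Σnom=11.470; wc +0.460/-0.420 → slack +0.996/-1.450; half-tol=0.440, Σhalf²=0.411289
  +E: nom +40.800 → Σnom=52.270; wc +0.430/-0.158 → slack +1.426/-1.608; half-tol=0.294, Σhalf²=0.497725
  -F: nom -39.600 → Σnom=12.670; wc +0.060/-0.350 → slack +1.486/-1.958; half-tol=0.205, Σhalf²=0.539750
  +G: nom +28.200 → Σnom=40.870; wc +0.246/-0.130 → slack +1.732/-2.088; half-tol=0.188, Σhalf²=0.575094
Nominal = 40.870. Worst-case = [40.870 - 2.088, 40.870 + 1.732] = [38.782, 42.602]. RSS = √0.575094 = 0.758.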